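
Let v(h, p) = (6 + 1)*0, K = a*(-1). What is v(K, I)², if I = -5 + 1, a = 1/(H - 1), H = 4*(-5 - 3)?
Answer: 0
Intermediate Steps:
H = -32 (H = 4*(-8) = -32)
a = -1/33 (a = 1/(-32 - 1) = 1/(-33) = -1/33 ≈ -0.030303)
I = -4
K = 1/33 (K = -1/33*(-1) = 1/33 ≈ 0.030303)
v(h, p) = 0 (v(h, p) = 7*0 = 0)
v(K, I)² = 0² = 0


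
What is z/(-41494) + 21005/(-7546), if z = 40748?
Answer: -589532939/156556862 ≈ -3.7656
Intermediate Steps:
z/(-41494) + 21005/(-7546) = 40748/(-41494) + 21005/(-7546) = 40748*(-1/41494) + 21005*(-1/7546) = -20374/20747 - 21005/7546 = -589532939/156556862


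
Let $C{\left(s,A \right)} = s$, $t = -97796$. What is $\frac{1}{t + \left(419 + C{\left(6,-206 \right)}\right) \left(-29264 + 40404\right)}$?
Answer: $\frac{1}{4636704} \approx 2.1567 \cdot 10^{-7}$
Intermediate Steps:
$\frac{1}{t + \left(419 + C{\left(6,-206 \right)}\right) \left(-29264 + 40404\right)} = \frac{1}{-97796 + \left(419 + 6\right) \left(-29264 + 40404\right)} = \frac{1}{-97796 + 425 \cdot 11140} = \frac{1}{-97796 + 4734500} = \frac{1}{4636704}$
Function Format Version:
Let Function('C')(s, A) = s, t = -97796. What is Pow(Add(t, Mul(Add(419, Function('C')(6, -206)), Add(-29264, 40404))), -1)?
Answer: Rational(1, 4636704) ≈ 2.1567e-7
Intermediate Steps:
Pow(Add(t, Mul(Add(419, Function('C')(6, -206)), Add(-29264, 40404))), -1) = Pow(Add(-97796, Mul(Add(419, 6), Add(-29264, 40404))), -1) = Pow(Add(-97796, Mul(425, 11140)), -1) = Pow(Add(-97796, 4734500), -1) = Pow(4636704, -1) = Rational(1, 4636704)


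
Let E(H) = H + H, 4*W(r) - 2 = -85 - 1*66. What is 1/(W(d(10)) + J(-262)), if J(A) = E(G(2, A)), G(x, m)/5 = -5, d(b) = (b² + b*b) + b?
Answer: -4/349 ≈ -0.011461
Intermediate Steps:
d(b) = b + 2*b² (d(b) = (b² + b²) + b = 2*b² + b = b + 2*b²)
W(r) = -149/4 (W(r) = ½ + (-85 - 1*66)/4 = ½ + (-85 - 66)/4 = ½ + (¼)*(-151) = ½ - 151/4 = -149/4)
G(x, m) = -25 (G(x, m) = 5*(-5) = -25)
E(H) = 2*H
J(A) = -50 (J(A) = 2*(-25) = -50)
1/(W(d(10)) + J(-262)) = 1/(-149/4 - 50) = 1/(-349/4) = -4/349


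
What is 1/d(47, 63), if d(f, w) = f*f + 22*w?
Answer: 1/3595 ≈ 0.00027816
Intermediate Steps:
d(f, w) = f² + 22*w
1/d(47, 63) = 1/(47² + 22*63) = 1/(2209 + 1386) = 1/3595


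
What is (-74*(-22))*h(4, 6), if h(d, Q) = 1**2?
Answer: 1628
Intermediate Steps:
h(d, Q) = 1
(-74*(-22))*h(4, 6) = -74*(-22)*1 = 1628*1 = 1628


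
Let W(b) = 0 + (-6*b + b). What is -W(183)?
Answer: 915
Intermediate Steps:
W(b) = -5*b (W(b) = 0 - 5*b = -5*b)
-W(183) = -(-5)*183 = -1*(-915) = 915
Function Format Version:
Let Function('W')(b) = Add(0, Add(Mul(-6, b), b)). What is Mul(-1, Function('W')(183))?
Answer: 915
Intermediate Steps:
Function('W')(b) = Mul(-5, b) (Function('W')(b) = Add(0, Mul(-5, b)) = Mul(-5, b))
Mul(-1, Function('W')(183)) = Mul(-1, Mul(-5, 183)) = Mul(-1, -915) = 915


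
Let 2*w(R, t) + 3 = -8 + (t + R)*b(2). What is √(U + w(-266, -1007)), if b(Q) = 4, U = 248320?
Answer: √983074/2 ≈ 495.75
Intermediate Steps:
w(R, t) = -11/2 + 2*R + 2*t (w(R, t) = -3/2 + (-8 + (t + R)*4)/2 = -3/2 + (-8 + (R + t)*4)/2 = -3/2 + (-8 + (4*R + 4*t))/2 = -3/2 + (-8 + 4*R + 4*t)/2 = -3/2 + (-4 + 2*R + 2*t) = -11/2 + 2*R + 2*t)
√(U + w(-266, -1007)) = √(248320 + (-11/2 + 2*(-266) + 2*(-1007))) = √(248320 + (-11/2 - 532 - 2014)) = √(248320 - 5103/2) = √(491537/2) = √983074/2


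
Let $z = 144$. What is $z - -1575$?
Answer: $1719$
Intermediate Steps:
$z - -1575 = 144 - -1575 = 144 + 1575 = 1719$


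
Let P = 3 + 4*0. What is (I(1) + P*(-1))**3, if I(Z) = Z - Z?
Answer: -27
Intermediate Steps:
I(Z) = 0
P = 3 (P = 3 + 0 = 3)
(I(1) + P*(-1))**3 = (0 + 3*(-1))**3 = (0 - 3)**3 = (-3)**3 = -27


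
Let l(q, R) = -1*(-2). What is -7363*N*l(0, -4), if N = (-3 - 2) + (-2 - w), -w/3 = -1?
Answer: 147260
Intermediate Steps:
w = 3 (w = -3*(-1) = 3)
l(q, R) = 2
N = -10 (N = (-3 - 2) + (-2 - 1*3) = -5 + (-2 - 3) = -5 - 5 = -10)
-7363*N*l(0, -4) = -(-73630)*2 = -7363*(-20) = 147260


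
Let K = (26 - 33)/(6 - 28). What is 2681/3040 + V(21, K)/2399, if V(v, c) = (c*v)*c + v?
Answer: 786744679/882448160 ≈ 0.89155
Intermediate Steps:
K = 7/22 (K = -7/(-22) = -7*(-1/22) = 7/22 ≈ 0.31818)
V(v, c) = v + v*c² (V(v, c) = v*c² + v = v + v*c²)
2681/3040 + V(21, K)/2399 = 2681/3040 + (21*(1 + (7/22)²))/2399 = 2681*(1/3040) + (21*(1 + 49/484))*(1/2399) = 2681/3040 + (21*(533/484))*(1/2399) = 2681/3040 + (11193/484)*(1/2399) = 2681/3040 + 11193/1161116 = 786744679/882448160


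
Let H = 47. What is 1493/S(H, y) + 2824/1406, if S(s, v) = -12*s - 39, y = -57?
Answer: -198143/423909 ≈ -0.46742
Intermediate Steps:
S(s, v) = -39 - 12*s
1493/S(H, y) + 2824/1406 = 1493/(-39 - 12*47) + 2824/1406 = 1493/(-39 - 564) + 2824*(1/1406) = 1493/(-603) + 1412/703 = 1493*(-1/603) + 1412/703 = -1493/603 + 1412/703 = -198143/423909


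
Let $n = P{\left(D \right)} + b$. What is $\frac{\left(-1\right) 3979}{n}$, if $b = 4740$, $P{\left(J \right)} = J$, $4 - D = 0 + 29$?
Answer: $- \frac{173}{205} \approx -0.8439$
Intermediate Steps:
$D = -25$ ($D = 4 - \left(0 + 29\right) = 4 - 29 = -25$)
$n = 4715$ ($n = -25 + 4740 = 4715$)
$\frac{\left(-1\right) 3979}{n} = \frac{\left(-1\right) 3979}{4715} = \left(-3979\right) \frac{1}{4715} = - \frac{173}{205}$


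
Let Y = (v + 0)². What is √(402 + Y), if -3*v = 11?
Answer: √3739/3 ≈ 20.382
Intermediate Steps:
v = -11/3 (v = -⅓*11 = -11/3 ≈ -3.6667)
Y = 121/9 (Y = (-11/3 + 0)² = (-11/3)² = 121/9 ≈ 13.444)
√(402 + Y) = √(402 + 121/9) = √(3739/9) = √3739/3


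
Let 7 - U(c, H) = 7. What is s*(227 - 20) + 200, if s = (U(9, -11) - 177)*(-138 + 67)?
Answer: 2601569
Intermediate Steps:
U(c, H) = 0 (U(c, H) = 7 - 1*7 = 7 - 7 = 0)
s = 12567 (s = (0 - 177)*(-138 + 67) = -177*(-71) = 12567)
s*(227 - 20) + 200 = 12567*(227 - 20) + 200 = 12567*207 + 200 = 2601369 + 200 = 2601569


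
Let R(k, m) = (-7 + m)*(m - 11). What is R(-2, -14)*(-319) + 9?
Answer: -167466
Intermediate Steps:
R(k, m) = (-11 + m)*(-7 + m) (R(k, m) = (-7 + m)*(-11 + m) = (-11 + m)*(-7 + m))
R(-2, -14)*(-319) + 9 = (77 + (-14)**2 - 18*(-14))*(-319) + 9 = (77 + 196 + 252)*(-319) + 9 = 525*(-319) + 9 = -167475 + 9 = -167466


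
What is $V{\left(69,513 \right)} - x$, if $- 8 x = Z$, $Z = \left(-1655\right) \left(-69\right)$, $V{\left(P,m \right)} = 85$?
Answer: $\frac{114875}{8} \approx 14359.0$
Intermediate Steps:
$Z = 114195$
$x = - \frac{114195}{8}$ ($x = \left(- \frac{1}{8}\right) 114195 = - \frac{114195}{8} \approx -14274.0$)
$V{\left(69,513 \right)} - x = 85 - - \frac{114195}{8} = 85 + \frac{114195}{8} = \frac{114875}{8}$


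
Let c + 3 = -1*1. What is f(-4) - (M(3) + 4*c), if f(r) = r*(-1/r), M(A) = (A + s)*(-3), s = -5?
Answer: 9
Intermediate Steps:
M(A) = 15 - 3*A (M(A) = (A - 5)*(-3) = (-5 + A)*(-3) = 15 - 3*A)
c = -4 (c = -3 - 1*1 = -3 - 1 = -4)
f(r) = -1
f(-4) - (M(3) + 4*c) = -1 - ((15 - 3*3) + 4*(-4)) = -1 - ((15 - 9) - 16) = -1 - (6 - 16) = -1 - 1*(-10) = -1 + 10 = 9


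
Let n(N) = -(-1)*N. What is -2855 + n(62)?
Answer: -2793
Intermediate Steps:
n(N) = N
-2855 + n(62) = -2855 + 62 = -2793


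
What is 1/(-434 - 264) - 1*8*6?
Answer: -33505/698 ≈ -48.001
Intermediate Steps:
1/(-434 - 264) - 1*8*6 = 1/(-698) - 8*6 = -1/698 - 48 = -33505/698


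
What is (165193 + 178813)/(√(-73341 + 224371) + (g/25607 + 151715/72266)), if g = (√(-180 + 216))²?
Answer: -2474780511887899735792532/517173147782818280055759 + 1178016717879619871176664*√151030/517173147782818280055759 ≈ 880.43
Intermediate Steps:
g = 36 (g = (√36)² = 6² = 36)
(165193 + 178813)/(√(-73341 + 224371) + (g/25607 + 151715/72266)) = (165193 + 178813)/(√(-73341 + 224371) + (36/25607 + 151715/72266)) = 344006/(√151030 + (36*(1/25607) + 151715*(1/72266))) = 344006/(√151030 + (36/25607 + 151715/72266)) = 344006/(√151030 + 3887567581/1850515462) = 344006/(3887567581/1850515462 + √151030)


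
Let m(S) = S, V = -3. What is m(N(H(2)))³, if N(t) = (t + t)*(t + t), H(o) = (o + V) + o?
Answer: 64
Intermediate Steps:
H(o) = -3 + 2*o (H(o) = (o - 3) + o = (-3 + o) + o = -3 + 2*o)
N(t) = 4*t² (N(t) = (2*t)*(2*t) = 4*t²)
m(N(H(2)))³ = (4*(-3 + 2*2)²)³ = (4*(-3 + 4)²)³ = (4*1²)³ = (4*1)³ = 4³ = 64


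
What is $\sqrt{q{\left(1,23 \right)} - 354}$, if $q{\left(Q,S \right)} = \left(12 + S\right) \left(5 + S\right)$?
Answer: $\sqrt{626} \approx 25.02$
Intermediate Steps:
$q{\left(Q,S \right)} = \left(5 + S\right) \left(12 + S\right)$
$\sqrt{q{\left(1,23 \right)} - 354} = \sqrt{\left(60 + 23^{2} + 17 \cdot 23\right) - 354} = \sqrt{\left(60 + 529 + 391\right) - 354} = \sqrt{980 - 354} = \sqrt{626}$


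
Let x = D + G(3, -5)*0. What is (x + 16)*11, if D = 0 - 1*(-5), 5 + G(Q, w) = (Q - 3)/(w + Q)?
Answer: 231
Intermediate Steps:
G(Q, w) = -5 + (-3 + Q)/(Q + w) (G(Q, w) = -5 + (Q - 3)/(w + Q) = -5 + (-3 + Q)/(Q + w))
D = 5 (D = 0 + 5 = 5)
x = 5 (x = 5 + ((-3 - 5*(-5) - 4*3)/(3 - 5))*0 = 5 + ((-3 + 25 - 12)/(-2))*0 = 5 - ½*10*0 = 5 - 5*0 = 5 + 0 = 5)
(x + 16)*11 = (5 + 16)*11 = 21*11 = 231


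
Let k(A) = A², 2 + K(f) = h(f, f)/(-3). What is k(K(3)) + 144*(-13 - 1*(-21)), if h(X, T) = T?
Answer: 1161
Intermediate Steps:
K(f) = -2 - f/3 (K(f) = -2 + f/(-3) = -2 + f*(-⅓) = -2 - f/3)
k(K(3)) + 144*(-13 - 1*(-21)) = (-2 - ⅓*3)² + 144*(-13 - 1*(-21)) = (-2 - 1)² + 144*(-13 + 21) = (-3)² + 144*8 = 9 + 1152 = 1161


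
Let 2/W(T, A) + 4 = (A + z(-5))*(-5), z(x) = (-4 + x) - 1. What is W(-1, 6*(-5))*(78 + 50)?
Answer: 64/49 ≈ 1.3061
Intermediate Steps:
z(x) = -5 + x
W(T, A) = 2/(46 - 5*A) (W(T, A) = 2/(-4 + (A + (-5 - 5))*(-5)) = 2/(-4 + (A - 10)*(-5)) = 2/(-4 + (-10 + A)*(-5)) = 2/(-4 + (50 - 5*A)) = 2/(46 - 5*A))
W(-1, 6*(-5))*(78 + 50) = (-2/(-46 + 5*(6*(-5))))*(78 + 50) = -2/(-46 + 5*(-30))*128 = -2/(-46 - 150)*128 = -2/(-196)*128 = -2*(-1/196)*128 = (1/98)*128 = 64/49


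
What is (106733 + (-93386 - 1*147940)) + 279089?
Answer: 144496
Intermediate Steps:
(106733 + (-93386 - 1*147940)) + 279089 = (106733 + (-93386 - 147940)) + 279089 = (106733 - 241326) + 279089 = -134593 + 279089 = 144496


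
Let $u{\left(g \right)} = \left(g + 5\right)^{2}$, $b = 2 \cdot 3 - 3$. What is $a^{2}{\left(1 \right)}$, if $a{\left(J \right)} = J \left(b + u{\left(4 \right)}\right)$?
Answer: $7056$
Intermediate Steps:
$b = 3$ ($b = 6 - 3 = 3$)
$u{\left(g \right)} = \left(5 + g\right)^{2}$
$a{\left(J \right)} = 84 J$ ($a{\left(J \right)} = J \left(3 + \left(5 + 4\right)^{2}\right) = J \left(3 + 9^{2}\right) = J \left(3 + 81\right) = J 84 = 84 J$)
$a^{2}{\left(1 \right)} = \left(84 \cdot 1\right)^{2} = 84^{2} = 7056$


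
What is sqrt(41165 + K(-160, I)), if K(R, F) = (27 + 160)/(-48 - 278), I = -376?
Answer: 3*sqrt(486087842)/326 ≈ 202.89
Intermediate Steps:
K(R, F) = -187/326 (K(R, F) = 187/(-326) = 187*(-1/326) = -187/326)
sqrt(41165 + K(-160, I)) = sqrt(41165 - 187/326) = sqrt(13419603/326) = 3*sqrt(486087842)/326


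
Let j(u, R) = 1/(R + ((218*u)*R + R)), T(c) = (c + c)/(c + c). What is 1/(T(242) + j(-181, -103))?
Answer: 4063968/4063969 ≈ 1.0000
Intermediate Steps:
T(c) = 1 (T(c) = (2*c)/((2*c)) = (2*c)*(1/(2*c)) = 1)
j(u, R) = 1/(2*R + 218*R*u) (j(u, R) = 1/(R + (218*R*u + R)) = 1/(R + (R + 218*R*u)) = 1/(2*R + 218*R*u))
1/(T(242) + j(-181, -103)) = 1/(1 + (½)/(-103*(1 + 109*(-181)))) = 1/(1 + (½)*(-1/103)/(1 - 19729)) = 1/(1 + (½)*(-1/103)/(-19728)) = 1/(1 + (½)*(-1/103)*(-1/19728)) = 1/(1 + 1/4063968) = 1/(4063969/4063968) = 4063968/4063969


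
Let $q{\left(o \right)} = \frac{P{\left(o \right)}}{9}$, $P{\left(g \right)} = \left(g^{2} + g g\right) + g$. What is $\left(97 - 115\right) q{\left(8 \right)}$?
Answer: $-272$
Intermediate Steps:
$P{\left(g \right)} = g + 2 g^{2}$ ($P{\left(g \right)} = \left(g^{2} + g^{2}\right) + g = 2 g^{2} + g = g + 2 g^{2}$)
$q{\left(o \right)} = \frac{o \left(1 + 2 o\right)}{9}$
$\left(97 - 115\right) q{\left(8 \right)} = \left(97 - 115\right) \frac{1}{9} \cdot 8 \left(1 + 2 \cdot 8\right) = - 18 \cdot \frac{1}{9} \cdot 8 \left(1 + 16\right) = - 18 \cdot \frac{1}{9} \cdot 8 \cdot 17 = \left(-18\right) \frac{136}{9} = -272$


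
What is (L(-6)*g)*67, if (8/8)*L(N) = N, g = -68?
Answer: 27336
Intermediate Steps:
L(N) = N
(L(-6)*g)*67 = -6*(-68)*67 = 408*67 = 27336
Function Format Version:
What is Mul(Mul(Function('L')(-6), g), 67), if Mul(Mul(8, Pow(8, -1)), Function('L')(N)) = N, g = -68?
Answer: 27336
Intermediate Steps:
Function('L')(N) = N
Mul(Mul(Function('L')(-6), g), 67) = Mul(Mul(-6, -68), 67) = Mul(408, 67) = 27336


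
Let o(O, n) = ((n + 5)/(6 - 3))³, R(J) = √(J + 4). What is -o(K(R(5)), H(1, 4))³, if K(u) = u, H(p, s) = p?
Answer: -512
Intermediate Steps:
R(J) = √(4 + J)
o(O, n) = (5/3 + n/3)³ (o(O, n) = ((5 + n)/3)³ = ((5 + n)*(⅓))³ = (5/3 + n/3)³)
-o(K(R(5)), H(1, 4))³ = -((5 + 1)³/27)³ = -((1/27)*6³)³ = -((1/27)*216)³ = -1*8³ = -1*512 = -512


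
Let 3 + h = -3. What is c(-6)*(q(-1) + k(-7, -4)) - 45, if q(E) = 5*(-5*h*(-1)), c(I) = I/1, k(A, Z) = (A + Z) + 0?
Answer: 921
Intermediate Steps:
h = -6 (h = -3 - 3 = -6)
k(A, Z) = A + Z
c(I) = I (c(I) = I*1 = I)
q(E) = -150 (q(E) = 5*(-5*(-6)*(-1)) = 5*(30*(-1)) = 5*(-30) = -150)
c(-6)*(q(-1) + k(-7, -4)) - 45 = -6*(-150 + (-7 - 4)) - 45 = -6*(-150 - 11) - 45 = -6*(-161) - 45 = 966 - 45 = 921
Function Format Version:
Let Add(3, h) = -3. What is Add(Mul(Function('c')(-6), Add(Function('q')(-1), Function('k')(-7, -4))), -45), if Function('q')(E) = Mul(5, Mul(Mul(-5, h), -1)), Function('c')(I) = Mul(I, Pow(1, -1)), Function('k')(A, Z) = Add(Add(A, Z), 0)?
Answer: 921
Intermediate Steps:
h = -6 (h = Add(-3, -3) = -6)
Function('k')(A, Z) = Add(A, Z)
Function('c')(I) = I (Function('c')(I) = Mul(I, 1) = I)
Function('q')(E) = -150 (Function('q')(E) = Mul(5, Mul(Mul(-5, -6), -1)) = Mul(5, Mul(30, -1)) = Mul(5, -30) = -150)
Add(Mul(Function('c')(-6), Add(Function('q')(-1), Function('k')(-7, -4))), -45) = Add(Mul(-6, Add(-150, Add(-7, -4))), -45) = Add(Mul(-6, Add(-150, -11)), -45) = Add(Mul(-6, -161), -45) = Add(966, -45) = 921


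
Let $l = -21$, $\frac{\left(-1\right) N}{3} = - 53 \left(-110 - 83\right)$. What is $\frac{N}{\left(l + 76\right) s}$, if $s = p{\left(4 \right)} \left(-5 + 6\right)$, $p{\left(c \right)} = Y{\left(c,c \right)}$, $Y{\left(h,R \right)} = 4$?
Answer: $- \frac{30687}{220} \approx -139.49$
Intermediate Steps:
$p{\left(c \right)} = 4$
$N = -30687$ ($N = - 3 \left(- 53 \left(-110 - 83\right)\right) = - 3 \left(\left(-53\right) \left(-193\right)\right) = \left(-3\right) 10229 = -30687$)
$s = 4$ ($s = 4 \left(-5 + 6\right) = 4 \cdot 1 = 4$)
$\frac{N}{\left(l + 76\right) s} = - \frac{30687}{\left(-21 + 76\right) 4} = - \frac{30687}{55 \cdot 4} = - \frac{30687}{220}$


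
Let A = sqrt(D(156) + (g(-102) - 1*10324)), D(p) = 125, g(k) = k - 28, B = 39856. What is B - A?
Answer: 39856 - I*sqrt(10329) ≈ 39856.0 - 101.63*I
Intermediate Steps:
g(k) = -28 + k
A = I*sqrt(10329) (A = sqrt(125 + ((-28 - 102) - 1*10324)) = sqrt(125 + (-130 - 10324)) = sqrt(125 - 10454) = sqrt(-10329) = I*sqrt(10329) ≈ 101.63*I)
B - A = 39856 - I*sqrt(10329)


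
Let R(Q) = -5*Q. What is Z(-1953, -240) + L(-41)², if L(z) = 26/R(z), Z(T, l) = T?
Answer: -82074149/42025 ≈ -1953.0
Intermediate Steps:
L(z) = -26/(5*z) (L(z) = 26/((-5*z)) = 26*(-1/(5*z)) = -26/(5*z))
Z(-1953, -240) + L(-41)² = -1953 + (-26/5/(-41))² = -1953 + (-26/5*(-1/41))² = -1953 + (26/205)² = -1953 + 676/42025 = -82074149/42025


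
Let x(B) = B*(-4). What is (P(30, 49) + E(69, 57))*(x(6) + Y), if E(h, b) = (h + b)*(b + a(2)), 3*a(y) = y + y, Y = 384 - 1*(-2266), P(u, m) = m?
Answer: 19429774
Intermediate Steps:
Y = 2650 (Y = 384 + 2266 = 2650)
x(B) = -4*B
a(y) = 2*y/3 (a(y) = (y + y)/3 = (2*y)/3 = 2*y/3)
E(h, b) = (4/3 + b)*(b + h) (E(h, b) = (h + b)*(b + (2/3)*2) = (b + h)*(b + 4/3) = (b + h)*(4/3 + b) = (4/3 + b)*(b + h))
(P(30, 49) + E(69, 57))*(x(6) + Y) = (49 + (57**2 + (4/3)*57 + (4/3)*69 + 57*69))*(-4*6 + 2650) = (49 + (3249 + 76 + 92 + 3933))*(-24 + 2650) = (49 + 7350)*2626 = 7399*2626 = 19429774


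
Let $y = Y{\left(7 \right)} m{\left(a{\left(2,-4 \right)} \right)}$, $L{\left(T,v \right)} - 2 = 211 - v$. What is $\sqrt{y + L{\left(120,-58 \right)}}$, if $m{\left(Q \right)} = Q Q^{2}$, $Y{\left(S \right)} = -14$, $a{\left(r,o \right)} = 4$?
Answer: $25 i \approx 25.0 i$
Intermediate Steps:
$L{\left(T,v \right)} = 213 - v$ ($L{\left(T,v \right)} = 2 - \left(-211 + v\right) = 213 - v$)
$m{\left(Q \right)} = Q^{3}$
$y = -896$ ($y = - 14 \cdot 4^{3} = \left(-14\right) 64 = -896$)
$\sqrt{y + L{\left(120,-58 \right)}} = \sqrt{-896 + \left(213 - -58\right)} = \sqrt{-896 + \left(213 + 58\right)} = \sqrt{-896 + 271} = \sqrt{-625} = 25 i$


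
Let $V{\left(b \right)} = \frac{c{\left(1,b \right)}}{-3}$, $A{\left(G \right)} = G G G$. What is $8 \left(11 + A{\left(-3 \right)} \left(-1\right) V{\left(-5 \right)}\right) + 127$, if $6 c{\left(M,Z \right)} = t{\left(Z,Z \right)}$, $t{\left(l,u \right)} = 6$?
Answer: $143$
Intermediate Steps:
$A{\left(G \right)} = G^{3}$ ($A{\left(G \right)} = G^{2} G = G^{3}$)
$c{\left(M,Z \right)} = 1$ ($c{\left(M,Z \right)} = \frac{1}{6} \cdot 6 = 1$)
$V{\left(b \right)} = - \frac{1}{3}$ ($V{\left(b \right)} = 1 \frac{1}{-3} = 1 \left(- \frac{1}{3}\right) = - \frac{1}{3}$)
$8 \left(11 + A{\left(-3 \right)} \left(-1\right) V{\left(-5 \right)}\right) + 127 = 8 \left(11 + \left(-3\right)^{3} \left(-1\right) \left(- \frac{1}{3}\right)\right) + 127 = 8 \left(11 + \left(-27\right) \left(-1\right) \left(- \frac{1}{3}\right)\right) + 127 = 8 \left(11 + 27 \left(- \frac{1}{3}\right)\right) + 127 = 8 \left(11 - 9\right) + 127 = 8 \cdot 2 + 127 = 16 + 127 = 143$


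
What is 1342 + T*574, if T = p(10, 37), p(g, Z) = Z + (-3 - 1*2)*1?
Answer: 19710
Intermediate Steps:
p(g, Z) = -5 + Z (p(g, Z) = Z + (-3 - 2)*1 = Z - 5*1 = Z - 5 = -5 + Z)
T = 32 (T = -5 + 37 = 32)
1342 + T*574 = 1342 + 32*574 = 1342 + 18368 = 19710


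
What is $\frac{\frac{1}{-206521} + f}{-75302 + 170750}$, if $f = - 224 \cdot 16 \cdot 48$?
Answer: $- \frac{35528220673}{19712016408} \approx -1.8024$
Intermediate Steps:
$f = -172032$ ($f = \left(-224\right) 768 = -172032$)
$\frac{\frac{1}{-206521} + f}{-75302 + 170750} = \frac{\frac{1}{-206521} - 172032}{-75302 + 170750} = \frac{- \frac{1}{206521} - 172032}{95448} = \left(- \frac{35528220673}{206521}\right) \frac{1}{95448} = - \frac{35528220673}{19712016408}$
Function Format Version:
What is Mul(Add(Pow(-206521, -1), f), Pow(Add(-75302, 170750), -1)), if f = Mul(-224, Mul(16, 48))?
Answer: Rational(-35528220673, 19712016408) ≈ -1.8024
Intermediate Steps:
f = -172032 (f = Mul(-224, 768) = -172032)
Mul(Add(Pow(-206521, -1), f), Pow(Add(-75302, 170750), -1)) = Mul(Add(Pow(-206521, -1), -172032), Pow(Add(-75302, 170750), -1)) = Mul(Add(Rational(-1, 206521), -172032), Pow(95448, -1)) = Mul(Rational(-35528220673, 206521), Rational(1, 95448)) = Rational(-35528220673, 19712016408)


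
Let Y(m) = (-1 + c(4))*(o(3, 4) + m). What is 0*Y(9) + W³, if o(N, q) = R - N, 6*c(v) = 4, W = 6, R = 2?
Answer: 216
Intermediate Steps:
c(v) = ⅔ (c(v) = (⅙)*4 = ⅔)
o(N, q) = 2 - N
Y(m) = ⅓ - m/3 (Y(m) = (-1 + ⅔)*((2 - 1*3) + m) = -((2 - 3) + m)/3 = -(-1 + m)/3 = ⅓ - m/3)
0*Y(9) + W³ = 0*(⅓ - ⅓*9) + 6³ = 0*(⅓ - 3) + 216 = 0*(-8/3) + 216 = 0 + 216 = 216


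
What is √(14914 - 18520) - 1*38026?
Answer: -38026 + I*√3606 ≈ -38026.0 + 60.05*I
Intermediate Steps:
√(14914 - 18520) - 1*38026 = √(-3606) - 38026 = I*√3606 - 38026 = -38026 + I*√3606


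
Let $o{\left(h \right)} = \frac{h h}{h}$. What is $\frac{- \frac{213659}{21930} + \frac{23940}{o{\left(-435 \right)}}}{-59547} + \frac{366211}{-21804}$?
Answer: $- \frac{100489499942827}{5983476683220} \approx -16.794$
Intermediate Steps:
$o{\left(h \right)} = h$ ($o{\left(h \right)} = \frac{h^{2}}{h} = h$)
$\frac{- \frac{213659}{21930} + \frac{23940}{o{\left(-435 \right)}}}{-59547} + \frac{366211}{-21804} = \frac{- \frac{213659}{21930} + \frac{23940}{-435}}{-59547} + \frac{366211}{-21804} = \left(\left(-213659\right) \frac{1}{21930} + 23940 \left(- \frac{1}{435}\right)\right) \left(- \frac{1}{59547}\right) + 366211 \left(- \frac{1}{21804}\right) = \left(- \frac{213659}{21930} - \frac{1596}{29}\right) \left(- \frac{1}{59547}\right) - \frac{366211}{21804} = \left(- \frac{41196391}{635970}\right) \left(- \frac{1}{59547}\right) - \frac{366211}{21804} = \frac{41196391}{37870105590} - \frac{366211}{21804} = - \frac{100489499942827}{5983476683220}$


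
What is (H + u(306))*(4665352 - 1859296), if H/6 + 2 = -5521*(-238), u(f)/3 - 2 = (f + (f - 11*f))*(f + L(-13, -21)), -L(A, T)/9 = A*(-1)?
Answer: 17741188041984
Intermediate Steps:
L(A, T) = 9*A (L(A, T) = -9*A*(-1) = -(-9)*A = 9*A)
u(f) = 6 - 27*f*(-117 + f) (u(f) = 6 + 3*((f + (f - 11*f))*(f + 9*(-13))) = 6 + 3*((f - 10*f)*(f - 117)) = 6 + 3*((-9*f)*(-117 + f)) = 6 + 3*(-9*f*(-117 + f)) = 6 - 27*f*(-117 + f))
H = 7883976 (H = -12 + 6*(-5521*(-238)) = -12 + 6*1313998 = -12 + 7883988 = 7883976)
(H + u(306))*(4665352 - 1859296) = (7883976 + (6 - 27*306**2 + 3159*306))*(4665352 - 1859296) = (7883976 + (6 - 27*93636 + 966654))*2806056 = (7883976 + (6 - 2528172 + 966654))*2806056 = (7883976 - 1561512)*2806056 = 6322464*2806056 = 17741188041984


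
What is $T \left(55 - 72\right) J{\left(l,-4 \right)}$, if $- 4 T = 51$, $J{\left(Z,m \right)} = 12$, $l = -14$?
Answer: $2601$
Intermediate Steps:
$T = - \frac{51}{4}$ ($T = \left(- \frac{1}{4}\right) 51 = - \frac{51}{4} \approx -12.75$)
$T \left(55 - 72\right) J{\left(l,-4 \right)} = - \frac{51 \left(55 - 72\right)}{4} \cdot 12 = \left(- \frac{51}{4}\right) \left(-17\right) 12 = \frac{867}{4} \cdot 12 = 2601$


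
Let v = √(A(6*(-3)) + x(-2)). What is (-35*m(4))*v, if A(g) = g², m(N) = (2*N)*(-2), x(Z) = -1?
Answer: 560*√323 ≈ 10064.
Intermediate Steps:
m(N) = -4*N
v = √323 (v = √((6*(-3))² - 1) = √((-18)² - 1) = √(324 - 1) = √323 ≈ 17.972)
(-35*m(4))*v = (-(-140)*4)*√323 = (-35*(-16))*√323 = 560*√323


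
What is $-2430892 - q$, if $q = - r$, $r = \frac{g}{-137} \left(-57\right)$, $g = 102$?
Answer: $- \frac{333026390}{137} \approx -2.4308 \cdot 10^{6}$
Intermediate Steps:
$r = \frac{5814}{137}$ ($r = \frac{1}{-137} \cdot 102 \left(-57\right) = \left(- \frac{1}{137}\right) 102 \left(-57\right) = \left(- \frac{102}{137}\right) \left(-57\right) = \frac{5814}{137} \approx 42.438$)
$q = - \frac{5814}{137}$ ($q = \left(-1\right) \frac{5814}{137} = - \frac{5814}{137} \approx -42.438$)
$-2430892 - q = -2430892 - - \frac{5814}{137} = -2430892 + \frac{5814}{137} = - \frac{333026390}{137}$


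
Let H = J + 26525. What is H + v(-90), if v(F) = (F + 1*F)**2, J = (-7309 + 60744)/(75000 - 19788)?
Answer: 3253420535/55212 ≈ 58926.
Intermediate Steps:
J = 53435/55212 ≈ 0.96782
H = 1464551735/55212 (H = 53435/55212 + 26525 = 1464551735/55212 ≈ 26526.)
v(F) = 4*F**2 (v(F) = (F + F)**2 = (2*F)**2 = 4*F**2)
H + v(-90) = 1464551735/55212 + 4*(-90)**2 = 1464551735/55212 + 4*8100 = 1464551735/55212 + 32400 = 3253420535/55212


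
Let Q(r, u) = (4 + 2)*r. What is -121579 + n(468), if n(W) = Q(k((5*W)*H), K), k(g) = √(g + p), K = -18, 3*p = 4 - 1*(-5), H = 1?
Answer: -121579 + 6*√2343 ≈ -1.2129e+5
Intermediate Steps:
p = 3 (p = (4 - 1*(-5))/3 = (4 + 5)/3 = (⅓)*9 = 3)
k(g) = √(3 + g) (k(g) = √(g + 3) = √(3 + g))
Q(r, u) = 6*r
n(W) = 6*√(3 + 5*W) (n(W) = 6*√(3 + (5*W)*1) = 6*√(3 + 5*W))
-121579 + n(468) = -121579 + 6*√(3 + 5*468) = -121579 + 6*√(3 + 2340) = -121579 + 6*√2343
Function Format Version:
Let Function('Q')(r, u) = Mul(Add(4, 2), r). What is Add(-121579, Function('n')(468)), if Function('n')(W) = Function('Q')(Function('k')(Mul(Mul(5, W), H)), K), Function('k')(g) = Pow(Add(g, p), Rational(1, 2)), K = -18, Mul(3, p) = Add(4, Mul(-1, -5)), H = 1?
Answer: Add(-121579, Mul(6, Pow(2343, Rational(1, 2)))) ≈ -1.2129e+5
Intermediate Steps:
p = 3 (p = Mul(Rational(1, 3), Add(4, Mul(-1, -5))) = Mul(Rational(1, 3), Add(4, 5)) = Mul(Rational(1, 3), 9) = 3)
Function('k')(g) = Pow(Add(3, g), Rational(1, 2)) (Function('k')(g) = Pow(Add(g, 3), Rational(1, 2)) = Pow(Add(3, g), Rational(1, 2)))
Function('Q')(r, u) = Mul(6, r)
Function('n')(W) = Mul(6, Pow(Add(3, Mul(5, W)), Rational(1, 2))) (Function('n')(W) = Mul(6, Pow(Add(3, Mul(Mul(5, W), 1)), Rational(1, 2))) = Mul(6, Pow(Add(3, Mul(5, W)), Rational(1, 2))))
Add(-121579, Function('n')(468)) = Add(-121579, Mul(6, Pow(Add(3, Mul(5, 468)), Rational(1, 2)))) = Add(-121579, Mul(6, Pow(Add(3, 2340), Rational(1, 2)))) = Add(-121579, Mul(6, Pow(2343, Rational(1, 2))))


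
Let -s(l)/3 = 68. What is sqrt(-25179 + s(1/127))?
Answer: I*sqrt(25383) ≈ 159.32*I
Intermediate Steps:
s(l) = -204 (s(l) = -3*68 = -204)
sqrt(-25179 + s(1/127)) = sqrt(-25179 - 204) = sqrt(-25383) = I*sqrt(25383)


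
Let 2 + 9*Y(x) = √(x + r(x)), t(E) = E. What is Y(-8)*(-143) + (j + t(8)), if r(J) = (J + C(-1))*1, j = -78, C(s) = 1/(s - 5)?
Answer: -344/9 - 143*I*√582/54 ≈ -38.222 - 63.886*I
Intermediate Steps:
C(s) = 1/(-5 + s)
r(J) = -⅙ + J (r(J) = (J + 1/(-5 - 1))*1 = (J + 1/(-6))*1 = (J - ⅙)*1 = (-⅙ + J)*1 = -⅙ + J)
Y(x) = -2/9 + √(-⅙ + 2*x)/9 (Y(x) = -2/9 + √(x + (-⅙ + x))/9 = -2/9 + √(-⅙ + 2*x)/9)
Y(-8)*(-143) + (j + t(8)) = (-2/9 + √(-6 + 72*(-8))/54)*(-143) + (-78 + 8) = (-2/9 + √(-6 - 576)/54)*(-143) - 70 = (-2/9 + √(-582)/54)*(-143) - 70 = (-2/9 + (I*√582)/54)*(-143) - 70 = (-2/9 + I*√582/54)*(-143) - 70 = (286/9 - 143*I*√582/54) - 70 = -344/9 - 143*I*√582/54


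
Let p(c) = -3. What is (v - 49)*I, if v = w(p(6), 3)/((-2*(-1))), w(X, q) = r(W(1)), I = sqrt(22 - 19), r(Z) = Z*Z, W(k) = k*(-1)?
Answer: -97*sqrt(3)/2 ≈ -84.005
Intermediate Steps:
W(k) = -k
r(Z) = Z**2
I = sqrt(3) ≈ 1.7320
w(X, q) = 1 (w(X, q) = (-1*1)**2 = (-1)**2 = 1)
v = 1/2 (v = 1/(-2*(-1)) = 1/2 ≈ 0.50000)
(v - 49)*I = (1/2 - 49)*sqrt(3) = -97*sqrt(3)/2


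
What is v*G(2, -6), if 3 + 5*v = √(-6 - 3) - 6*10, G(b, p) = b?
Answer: -126/5 + 6*I/5 ≈ -25.2 + 1.2*I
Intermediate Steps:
v = -63/5 + 3*I/5 (v = -⅗ + (√(-6 - 3) - 6*10)/5 = -⅗ + (√(-9) - 60)/5 = -⅗ + (3*I - 60)/5 = -⅗ + (-60 + 3*I)/5 = -⅗ + (-12 + 3*I/5) = -63/5 + 3*I/5 ≈ -12.6 + 0.6*I)
v*G(2, -6) = (-63/5 + 3*I/5)*2 = -126/5 + 6*I/5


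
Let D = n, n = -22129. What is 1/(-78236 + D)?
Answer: -1/100365 ≈ -9.9636e-6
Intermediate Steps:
D = -22129
1/(-78236 + D) = 1/(-78236 - 22129) = 1/(-100365) = -1/100365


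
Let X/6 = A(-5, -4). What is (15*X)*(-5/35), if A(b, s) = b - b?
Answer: 0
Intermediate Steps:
A(b, s) = 0
X = 0 (X = 6*0 = 0)
(15*X)*(-5/35) = (15*0)*(-5/35) = 0*(-5*1/35) = 0*(-⅐) = 0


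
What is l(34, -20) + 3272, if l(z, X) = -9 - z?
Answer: 3229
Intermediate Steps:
l(34, -20) + 3272 = (-9 - 1*34) + 3272 = (-9 - 34) + 3272 = -43 + 3272 = 3229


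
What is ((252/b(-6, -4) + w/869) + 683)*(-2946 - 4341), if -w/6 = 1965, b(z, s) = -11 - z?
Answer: -19599822039/4345 ≈ -4.5109e+6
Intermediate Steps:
w = -11790 (w = -6*1965 = -11790)
((252/b(-6, -4) + w/869) + 683)*(-2946 - 4341) = ((252/(-11 - 1*(-6)) - 11790/869) + 683)*(-2946 - 4341) = ((252/(-11 + 6) - 11790*1/869) + 683)*(-7287) = ((252/(-5) - 11790/869) + 683)*(-7287) = ((252*(-⅕) - 11790/869) + 683)*(-7287) = ((-252/5 - 11790/869) + 683)*(-7287) = (-277938/4345 + 683)*(-7287) = (2689697/4345)*(-7287) = -19599822039/4345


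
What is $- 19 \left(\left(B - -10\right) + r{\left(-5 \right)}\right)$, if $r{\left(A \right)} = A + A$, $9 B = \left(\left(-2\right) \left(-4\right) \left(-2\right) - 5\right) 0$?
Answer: $0$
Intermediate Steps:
$B = 0$ ($B = \frac{\left(\left(-2\right) \left(-4\right) \left(-2\right) - 5\right) 0}{9} = \frac{\left(8 \left(-2\right) - 5\right) 0}{9} = \frac{\left(-16 - 5\right) 0}{9} = \frac{\left(-21\right) 0}{9} = \frac{1}{9} \cdot 0 = 0$)
$r{\left(A \right)} = 2 A$
$- 19 \left(\left(B - -10\right) + r{\left(-5 \right)}\right) = - 19 \left(\left(0 - -10\right) + 2 \left(-5\right)\right) = - 19 \left(\left(0 + 10\right) - 10\right) = - 19 \left(10 - 10\right) = \left(-19\right) 0 = 0$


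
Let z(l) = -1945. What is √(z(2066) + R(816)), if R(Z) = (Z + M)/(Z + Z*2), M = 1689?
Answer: I*√80900535/204 ≈ 44.091*I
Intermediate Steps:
R(Z) = (1689 + Z)/(3*Z) (R(Z) = (Z + 1689)/(Z + Z*2) = (1689 + Z)/(Z + 2*Z) = (1689 + Z)/((3*Z)) = (1689 + Z)*(1/(3*Z)) = (1689 + Z)/(3*Z))
√(z(2066) + R(816)) = √(-1945 + (⅓)*(1689 + 816)/816) = √(-1945 + (⅓)*(1/816)*2505) = √(-1945 + 835/816) = √(-1586285/816) = I*√80900535/204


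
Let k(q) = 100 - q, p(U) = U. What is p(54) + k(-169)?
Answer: 323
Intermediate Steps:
p(54) + k(-169) = 54 + (100 - 1*(-169)) = 54 + (100 + 169) = 54 + 269 = 323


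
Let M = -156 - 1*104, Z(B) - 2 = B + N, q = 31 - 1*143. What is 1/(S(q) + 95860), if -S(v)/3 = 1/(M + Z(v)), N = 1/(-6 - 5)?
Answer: 1357/130082031 ≈ 1.0432e-5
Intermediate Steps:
q = -112 (q = 31 - 143 = -112)
N = -1/11 (N = 1/(-11) = -1/11 ≈ -0.090909)
Z(B) = 21/11 + B (Z(B) = 2 + (B - 1/11) = 2 + (-1/11 + B) = 21/11 + B)
M = -260 (M = -156 - 104 = -260)
S(v) = -3/(-2839/11 + v) (S(v) = -3/(-260 + (21/11 + v)) = -3/(-2839/11 + v))
1/(S(q) + 95860) = 1/(-33/(-2839 + 11*(-112)) + 95860) = 1/(-33/(-2839 - 1232) + 95860) = 1/(-33/(-4071) + 95860) = 1/(-33*(-1/4071) + 95860) = 1/(11/1357 + 95860) = 1/(130082031/1357) = 1357/130082031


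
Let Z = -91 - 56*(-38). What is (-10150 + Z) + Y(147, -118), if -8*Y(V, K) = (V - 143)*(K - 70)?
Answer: -8019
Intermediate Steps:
Y(V, K) = -(-143 + V)*(-70 + K)/8 (Y(V, K) = -(V - 143)*(K - 70)/8 = -(-143 + V)*(-70 + K)/8)
Z = 2037 (Z = -91 + 2128 = 2037)
(-10150 + Z) + Y(147, -118) = (-10150 + 2037) + (-5005/4 + (35/4)*147 + (143/8)*(-118) - ⅛*(-118)*147) = -8113 + (-5005/4 + 5145/4 - 8437/4 + 8673/4) = -8113 + 94 = -8019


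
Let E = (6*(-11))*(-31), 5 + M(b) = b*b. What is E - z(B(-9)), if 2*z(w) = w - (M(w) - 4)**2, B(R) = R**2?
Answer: 42932715/2 ≈ 2.1466e+7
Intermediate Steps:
M(b) = -5 + b**2 (M(b) = -5 + b*b = -5 + b**2)
E = 2046 (E = -66*(-31) = 2046)
z(w) = w/2 - (-9 + w**2)**2/2 (z(w) = (w - ((-5 + w**2) - 4)**2)/2 = (w - (-9 + w**2)**2)/2 = w/2 - (-9 + w**2)**2/2)
E - z(B(-9)) = 2046 - ((1/2)*(-9)**2 - (-9 + ((-9)**2)**2)**2/2) = 2046 - ((1/2)*81 - (-9 + 81**2)**2/2) = 2046 - (81/2 - (-9 + 6561)**2/2) = 2046 - (81/2 - 1/2*6552**2) = 2046 - (81/2 - 1/2*42928704) = 2046 - (81/2 - 21464352) = 2046 - 1*(-42928623/2) = 2046 + 42928623/2 = 42932715/2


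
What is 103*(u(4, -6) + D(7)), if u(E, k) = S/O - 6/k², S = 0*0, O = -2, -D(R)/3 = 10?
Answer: -18643/6 ≈ -3107.2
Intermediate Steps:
D(R) = -30 (D(R) = -3*10 = -30)
S = 0
u(E, k) = -6/k² (u(E, k) = 0/(-2) - 6/k² = 0*(-½) - 6/k² = 0 - 6/k² = -6/k²)
103*(u(4, -6) + D(7)) = 103*(-6/(-6)² - 30) = 103*(-6*1/36 - 30) = 103*(-⅙ - 30) = 103*(-181/6) = -18643/6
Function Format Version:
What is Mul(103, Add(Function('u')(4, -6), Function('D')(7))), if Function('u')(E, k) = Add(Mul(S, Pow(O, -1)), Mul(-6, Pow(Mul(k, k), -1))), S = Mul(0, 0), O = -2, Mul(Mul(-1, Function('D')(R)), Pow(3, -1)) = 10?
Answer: Rational(-18643, 6) ≈ -3107.2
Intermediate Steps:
Function('D')(R) = -30 (Function('D')(R) = Mul(-3, 10) = -30)
S = 0
Function('u')(E, k) = Mul(-6, Pow(k, -2)) (Function('u')(E, k) = Add(Mul(0, Pow(-2, -1)), Mul(-6, Pow(Mul(k, k), -1))) = Add(Mul(0, Rational(-1, 2)), Mul(-6, Pow(Pow(k, 2), -1))) = Add(0, Mul(-6, Pow(k, -2))) = Mul(-6, Pow(k, -2)))
Mul(103, Add(Function('u')(4, -6), Function('D')(7))) = Mul(103, Add(Mul(-6, Pow(-6, -2)), -30)) = Mul(103, Add(Mul(-6, Rational(1, 36)), -30)) = Mul(103, Add(Rational(-1, 6), -30)) = Mul(103, Rational(-181, 6)) = Rational(-18643, 6)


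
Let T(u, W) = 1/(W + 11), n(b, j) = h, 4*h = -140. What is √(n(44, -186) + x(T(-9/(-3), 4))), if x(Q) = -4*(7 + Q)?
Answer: I*√14235/15 ≈ 7.954*I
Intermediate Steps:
h = -35 (h = (¼)*(-140) = -35)
n(b, j) = -35
T(u, W) = 1/(11 + W)
x(Q) = -28 - 4*Q
√(n(44, -186) + x(T(-9/(-3), 4))) = √(-35 + (-28 - 4/(11 + 4))) = √(-35 + (-28 - 4/15)) = √(-35 - 424/15) = √(-949/15) = I*√14235/15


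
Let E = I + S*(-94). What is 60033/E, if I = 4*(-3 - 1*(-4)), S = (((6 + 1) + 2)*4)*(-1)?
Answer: 60033/3388 ≈ 17.719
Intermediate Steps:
S = -36 (S = ((7 + 2)*4)*(-1) = (9*4)*(-1) = 36*(-1) = -36)
I = 4 (I = 4*(-3 + 4) = 4*1 = 4)
E = 3388 (E = 4 - 36*(-94) = 4 + 3384 = 3388)
60033/E = 60033/3388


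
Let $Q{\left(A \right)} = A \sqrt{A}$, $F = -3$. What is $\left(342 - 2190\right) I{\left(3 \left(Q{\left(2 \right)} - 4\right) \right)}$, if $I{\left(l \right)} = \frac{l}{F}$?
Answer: $-7392 + 3696 \sqrt{2} \approx -2165.1$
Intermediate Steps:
$Q{\left(A \right)} = A^{\frac{3}{2}}$
$I{\left(l \right)} = - \frac{l}{3}$ ($I{\left(l \right)} = \frac{l}{-3} = l \left(- \frac{1}{3}\right) = - \frac{l}{3}$)
$\left(342 - 2190\right) I{\left(3 \left(Q{\left(2 \right)} - 4\right) \right)} = \left(342 - 2190\right) \left(- \frac{3 \left(2^{\frac{3}{2}} - 4\right)}{3}\right) = - 1848 \left(- \frac{3 \left(2 \sqrt{2} - 4\right)}{3}\right) = - 1848 \left(- \frac{3 \left(-4 + 2 \sqrt{2}\right)}{3}\right) = - 1848 \left(- \frac{-12 + 6 \sqrt{2}}{3}\right) = - 1848 \left(4 - 2 \sqrt{2}\right) = -7392 + 3696 \sqrt{2}$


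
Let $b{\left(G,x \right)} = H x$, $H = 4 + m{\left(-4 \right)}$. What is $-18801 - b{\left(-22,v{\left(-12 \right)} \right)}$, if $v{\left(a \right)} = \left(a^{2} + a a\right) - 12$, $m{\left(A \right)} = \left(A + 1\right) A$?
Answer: $-23217$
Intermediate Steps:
$m{\left(A \right)} = A \left(1 + A\right)$ ($m{\left(A \right)} = \left(1 + A\right) A = A \left(1 + A\right)$)
$v{\left(a \right)} = -12 + 2 a^{2}$ ($v{\left(a \right)} = \left(a^{2} + a^{2}\right) - 12 = 2 a^{2} - 12 = -12 + 2 a^{2}$)
$H = 16$ ($H = 4 - 4 \left(1 - 4\right) = 4 - -12 = 4 + 12 = 16$)
$b{\left(G,x \right)} = 16 x$
$-18801 - b{\left(-22,v{\left(-12 \right)} \right)} = -18801 - 16 \left(-12 + 2 \left(-12\right)^{2}\right) = -18801 - 16 \left(-12 + 2 \cdot 144\right) = -18801 - 16 \left(-12 + 288\right) = -18801 - 16 \cdot 276 = -18801 - 4416 = -23217$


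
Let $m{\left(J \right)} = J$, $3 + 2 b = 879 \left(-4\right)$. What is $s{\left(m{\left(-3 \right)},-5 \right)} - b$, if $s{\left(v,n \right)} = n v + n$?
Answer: $\frac{3539}{2} \approx 1769.5$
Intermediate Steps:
$b = - \frac{3519}{2}$ ($b = - \frac{3}{2} + \frac{879 \left(-4\right)}{2} = - \frac{3}{2} + \frac{1}{2} \left(-3516\right) = - \frac{3}{2} - 1758 = - \frac{3519}{2} \approx -1759.5$)
$s{\left(v,n \right)} = n + n v$
$s{\left(m{\left(-3 \right)},-5 \right)} - b = - 5 \left(1 - 3\right) - - \frac{3519}{2} = \left(-5\right) \left(-2\right) + \frac{3519}{2} = 10 + \frac{3519}{2} = \frac{3539}{2}$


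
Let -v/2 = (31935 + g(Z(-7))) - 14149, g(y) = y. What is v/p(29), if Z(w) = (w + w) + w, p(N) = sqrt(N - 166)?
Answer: 35530*I*sqrt(137)/137 ≈ 3035.5*I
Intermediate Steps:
p(N) = sqrt(-166 + N)
Z(w) = 3*w (Z(w) = 2*w + w = 3*w)
v = -35530 (v = -2*((31935 + 3*(-7)) - 14149) = -2*((31935 - 21) - 14149) = -2*(31914 - 14149) = -2*17765 = -35530)
v/p(29) = -35530/sqrt(-166 + 29) = -35530*(-I*sqrt(137)/137) = -(-35530)*I*sqrt(137)/137 = 35530*I*sqrt(137)/137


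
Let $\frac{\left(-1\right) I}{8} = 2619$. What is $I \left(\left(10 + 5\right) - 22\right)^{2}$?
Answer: $-1026648$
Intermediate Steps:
$I = -20952$ ($I = \left(-8\right) 2619 = -20952$)
$I \left(\left(10 + 5\right) - 22\right)^{2} = - 20952 \left(\left(10 + 5\right) - 22\right)^{2} = - 20952 \left(15 - 22\right)^{2} = - 20952 \left(-7\right)^{2} = \left(-20952\right) 49 = -1026648$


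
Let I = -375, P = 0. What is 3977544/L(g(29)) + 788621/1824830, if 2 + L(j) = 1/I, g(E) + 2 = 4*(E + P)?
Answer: -2721877514315629/1370447330 ≈ -1.9861e+6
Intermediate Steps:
g(E) = -2 + 4*E (g(E) = -2 + 4*(E + 0) = -2 + 4*E)
L(j) = -751/375 (L(j) = -2 + 1/(-375) = -2 - 1/375 = -751/375)
3977544/L(g(29)) + 788621/1824830 = 3977544/(-751/375) + 788621/1824830 = 3977544*(-375/751) + 788621*(1/1824830) = -1491579000/751 + 788621/1824830 = -2721877514315629/1370447330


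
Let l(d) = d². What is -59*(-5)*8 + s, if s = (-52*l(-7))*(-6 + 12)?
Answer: -12928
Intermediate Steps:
s = -15288 (s = (-52*(-7)²)*(-6 + 12) = -52*49*6 = -2548*6 = -15288)
-59*(-5)*8 + s = -59*(-5)*8 - 15288 = 295*8 - 15288 = 2360 - 15288 = -12928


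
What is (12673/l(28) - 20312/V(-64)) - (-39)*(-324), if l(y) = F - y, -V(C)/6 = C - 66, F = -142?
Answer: -84443579/6630 ≈ -12737.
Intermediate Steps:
V(C) = 396 - 6*C (V(C) = -6*(C - 66) = -6*(-66 + C) = 396 - 6*C)
l(y) = -142 - y
(12673/l(28) - 20312/V(-64)) - (-39)*(-324) = (12673/(-142 - 1*28) - 20312/(396 - 6*(-64))) - (-39)*(-324) = (12673/(-142 - 28) - 20312/(396 + 384)) - 1*12636 = (12673/(-170) - 20312/780) - 12636 = (12673*(-1/170) - 20312*1/780) - 12636 = (-12673/170 - 5078/195) - 12636 = -666899/6630 - 12636 = -84443579/6630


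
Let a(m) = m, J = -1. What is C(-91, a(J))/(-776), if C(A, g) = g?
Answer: 1/776 ≈ 0.0012887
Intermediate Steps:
C(-91, a(J))/(-776) = -1/(-776) = -1*(-1/776) = 1/776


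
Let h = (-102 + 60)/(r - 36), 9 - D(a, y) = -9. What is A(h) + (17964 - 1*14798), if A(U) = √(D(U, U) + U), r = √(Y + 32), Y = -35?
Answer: 3166 + √(18 + 42/(36 - I*√3)) ≈ 3170.4 + 0.0063963*I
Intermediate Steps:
D(a, y) = 18 (D(a, y) = 9 - 1*(-9) = 9 + 9 = 18)
r = I*√3 (r = √(-35 + 32) = √(-3) = I*√3 ≈ 1.732*I)
h = -42/(-36 + I*√3) (h = (-102 + 60)/(I*√3 - 36) = -42/(-36 + I*√3) ≈ 1.164 + 0.056002*I)
A(U) = √(18 + U)
A(h) + (17964 - 1*14798) = √(18 + (504/433 + 14*I*√3/433)) + (17964 - 1*14798) = √(8298/433 + 14*I*√3/433) + (17964 - 14798) = √(8298/433 + 14*I*√3/433) + 3166 = 3166 + √(8298/433 + 14*I*√3/433)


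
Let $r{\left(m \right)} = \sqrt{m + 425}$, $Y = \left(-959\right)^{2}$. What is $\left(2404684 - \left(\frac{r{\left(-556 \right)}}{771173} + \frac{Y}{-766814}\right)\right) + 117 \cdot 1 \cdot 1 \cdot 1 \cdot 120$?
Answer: $\frac{1854712345017}{766814} - \frac{i \sqrt{131}}{771173} \approx 2.4187 \cdot 10^{6} - 1.4842 \cdot 10^{-5} i$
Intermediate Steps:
$Y = 919681$
$r{\left(m \right)} = \sqrt{425 + m}$
$\left(2404684 - \left(\frac{r{\left(-556 \right)}}{771173} + \frac{Y}{-766814}\right)\right) + 117 \cdot 1 \cdot 1 \cdot 1 \cdot 120 = \left(2404684 - \left(\frac{\sqrt{425 - 556}}{771173} + \frac{919681}{-766814}\right)\right) + 117 \cdot 1 \cdot 1 \cdot 1 \cdot 120 = \left(2404684 - \left(\sqrt{-131} \cdot \frac{1}{771173} + 919681 \left(- \frac{1}{766814}\right)\right)\right) + 117 \cdot 1 \cdot 1 \cdot 120 = \left(2404684 - \left(i \sqrt{131} \cdot \frac{1}{771173} - \frac{919681}{766814}\right)\right) + 117 \cdot 1 \cdot 120 = \left(2404684 - \left(\frac{i \sqrt{131}}{771173} - \frac{919681}{766814}\right)\right) + 117 \cdot 120 = \left(2404684 - \left(- \frac{919681}{766814} + \frac{i \sqrt{131}}{771173}\right)\right) + 14040 = \left(2404684 + \left(\frac{919681}{766814} - \frac{i \sqrt{131}}{771173}\right)\right) + 14040 = \left(\frac{1843946276457}{766814} - \frac{i \sqrt{131}}{771173}\right) + 14040 = \frac{1854712345017}{766814} - \frac{i \sqrt{131}}{771173}$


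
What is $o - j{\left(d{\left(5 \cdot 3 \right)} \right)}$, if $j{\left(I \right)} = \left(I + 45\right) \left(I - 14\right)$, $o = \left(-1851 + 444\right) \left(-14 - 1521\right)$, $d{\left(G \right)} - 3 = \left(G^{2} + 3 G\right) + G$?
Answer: $2068503$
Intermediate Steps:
$d{\left(G \right)} = 3 + G^{2} + 4 G$ ($d{\left(G \right)} = 3 + \left(\left(G^{2} + 3 G\right) + G\right) = 3 + \left(G^{2} + 4 G\right) = 3 + G^{2} + 4 G$)
$o = 2159745$ ($o = \left(-1407\right) \left(-1535\right) = 2159745$)
$j{\left(I \right)} = \left(-14 + I\right) \left(45 + I\right)$ ($j{\left(I \right)} = \left(45 + I\right) \left(-14 + I\right) = \left(-14 + I\right) \left(45 + I\right)$)
$o - j{\left(d{\left(5 \cdot 3 \right)} \right)} = 2159745 - \left(-630 + \left(3 + \left(5 \cdot 3\right)^{2} + 4 \cdot 5 \cdot 3\right)^{2} + 31 \left(3 + \left(5 \cdot 3\right)^{2} + 4 \cdot 5 \cdot 3\right)\right) = 2159745 - \left(-630 + \left(3 + 15^{2} + 4 \cdot 15\right)^{2} + 31 \left(3 + 15^{2} + 4 \cdot 15\right)\right) = 2159745 - \left(-630 + \left(3 + 225 + 60\right)^{2} + 31 \left(3 + 225 + 60\right)\right) = 2159745 - \left(-630 + 288^{2} + 31 \cdot 288\right) = 2159745 - \left(-630 + 82944 + 8928\right) = 2159745 - 91242 = 2068503$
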